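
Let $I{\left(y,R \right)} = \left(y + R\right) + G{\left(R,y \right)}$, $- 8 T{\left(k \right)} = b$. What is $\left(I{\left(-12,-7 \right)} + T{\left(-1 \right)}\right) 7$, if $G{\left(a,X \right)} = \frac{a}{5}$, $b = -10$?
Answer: $- \frac{2681}{20} \approx -134.05$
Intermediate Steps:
$T{\left(k \right)} = \frac{5}{4}$ ($T{\left(k \right)} = \left(- \frac{1}{8}\right) \left(-10\right) = \frac{5}{4}$)
$G{\left(a,X \right)} = \frac{a}{5}$ ($G{\left(a,X \right)} = a \frac{1}{5} = \frac{a}{5}$)
$I{\left(y,R \right)} = y + \frac{6 R}{5}$ ($I{\left(y,R \right)} = \left(y + R\right) + \frac{R}{5} = \left(R + y\right) + \frac{R}{5} = y + \frac{6 R}{5}$)
$\left(I{\left(-12,-7 \right)} + T{\left(-1 \right)}\right) 7 = \left(\left(-12 + \frac{6}{5} \left(-7\right)\right) + \frac{5}{4}\right) 7 = \left(\left(-12 - \frac{42}{5}\right) + \frac{5}{4}\right) 7 = \left(- \frac{102}{5} + \frac{5}{4}\right) 7 = \left(- \frac{383}{20}\right) 7 = - \frac{2681}{20}$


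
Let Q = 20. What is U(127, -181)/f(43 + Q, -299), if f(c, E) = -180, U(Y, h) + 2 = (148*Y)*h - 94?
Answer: 850543/45 ≈ 18901.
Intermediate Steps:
U(Y, h) = -96 + 148*Y*h (U(Y, h) = -2 + ((148*Y)*h - 94) = -2 + (148*Y*h - 94) = -2 + (-94 + 148*Y*h) = -96 + 148*Y*h)
U(127, -181)/f(43 + Q, -299) = (-96 + 148*127*(-181))/(-180) = (-96 - 3402076)*(-1/180) = -3402172*(-1/180) = 850543/45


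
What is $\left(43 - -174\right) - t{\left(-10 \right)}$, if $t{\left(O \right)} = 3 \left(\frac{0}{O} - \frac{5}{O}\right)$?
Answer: $\frac{431}{2} \approx 215.5$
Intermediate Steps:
$t{\left(O \right)} = - \frac{15}{O}$ ($t{\left(O \right)} = 3 \left(0 - \frac{5}{O}\right) = 3 \left(- \frac{5}{O}\right) = - \frac{15}{O}$)
$\left(43 - -174\right) - t{\left(-10 \right)} = \left(43 - -174\right) - - \frac{15}{-10} = \left(43 + 174\right) - \left(-15\right) \left(- \frac{1}{10}\right) = 217 - \frac{3}{2} = \frac{431}{2}$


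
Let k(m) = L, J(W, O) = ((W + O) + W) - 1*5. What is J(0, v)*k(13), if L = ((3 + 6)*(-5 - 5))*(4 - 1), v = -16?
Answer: 5670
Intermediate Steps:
L = -270 (L = (9*(-10))*3 = -90*3 = -270)
J(W, O) = -5 + O + 2*W (J(W, O) = ((O + W) + W) - 5 = (O + 2*W) - 5 = -5 + O + 2*W)
k(m) = -270
J(0, v)*k(13) = (-5 - 16 + 2*0)*(-270) = (-5 - 16 + 0)*(-270) = -21*(-270) = 5670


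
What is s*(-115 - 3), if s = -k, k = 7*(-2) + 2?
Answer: -1416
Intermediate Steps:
k = -12 (k = -14 + 2 = -12)
s = 12 (s = -1*(-12) = 12)
s*(-115 - 3) = 12*(-115 - 3) = 12*(-118) = -1416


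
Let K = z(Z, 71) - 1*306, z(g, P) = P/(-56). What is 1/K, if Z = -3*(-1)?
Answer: -56/17207 ≈ -0.0032545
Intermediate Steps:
Z = 3
z(g, P) = -P/56 (z(g, P) = P*(-1/56) = -P/56)
K = -17207/56 (K = -1/56*71 - 1*306 = -71/56 - 306 = -17207/56 ≈ -307.27)
1/K = 1/(-17207/56) = -56/17207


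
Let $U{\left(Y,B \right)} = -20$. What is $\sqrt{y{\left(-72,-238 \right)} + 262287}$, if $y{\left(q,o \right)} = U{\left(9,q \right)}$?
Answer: $\sqrt{262267} \approx 512.12$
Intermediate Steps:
$y{\left(q,o \right)} = -20$
$\sqrt{y{\left(-72,-238 \right)} + 262287} = \sqrt{-20 + 262287} = \sqrt{262267}$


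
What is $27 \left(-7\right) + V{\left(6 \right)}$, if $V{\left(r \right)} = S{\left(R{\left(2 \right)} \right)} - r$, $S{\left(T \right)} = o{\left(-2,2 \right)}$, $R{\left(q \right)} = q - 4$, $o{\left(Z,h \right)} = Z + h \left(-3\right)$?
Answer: $-203$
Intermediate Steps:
$o{\left(Z,h \right)} = Z - 3 h$
$R{\left(q \right)} = -4 + q$ ($R{\left(q \right)} = q - 4 = -4 + q$)
$S{\left(T \right)} = -8$ ($S{\left(T \right)} = -2 - 6 = -8$)
$V{\left(r \right)} = -8 - r$
$27 \left(-7\right) + V{\left(6 \right)} = 27 \left(-7\right) - 14 = -189 - 14 = -203$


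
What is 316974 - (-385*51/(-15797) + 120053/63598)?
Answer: 318447194780273/1004657606 ≈ 3.1697e+5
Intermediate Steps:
316974 - (-385*51/(-15797) + 120053/63598) = 316974 - (-19635*(-1/15797) + 120053*(1/63598)) = 316974 - (19635/15797 + 120053/63598) = 316974 - 1*3145223971/1004657606 = 316974 - 3145223971/1004657606 = 318447194780273/1004657606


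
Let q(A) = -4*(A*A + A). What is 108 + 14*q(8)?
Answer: -3924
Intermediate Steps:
q(A) = -4*A - 4*A² (q(A) = -4*(A² + A) = -4*(A + A²) = -4*A - 4*A²)
108 + 14*q(8) = 108 + 14*(-4*8*(1 + 8)) = 108 + 14*(-4*8*9) = 108 + 14*(-288) = 108 - 4032 = -3924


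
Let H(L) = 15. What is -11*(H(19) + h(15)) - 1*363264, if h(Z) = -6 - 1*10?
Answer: -363253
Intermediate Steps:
h(Z) = -16 (h(Z) = -6 - 10 = -16)
-11*(H(19) + h(15)) - 1*363264 = -11*(15 - 16) - 1*363264 = -11*(-1) - 363264 = 11 - 363264 = -363253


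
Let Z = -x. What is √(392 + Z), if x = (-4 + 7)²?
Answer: √383 ≈ 19.570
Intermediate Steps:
x = 9 (x = 3² = 9)
Z = -9 (Z = -1*9 = -9)
√(392 + Z) = √(392 - 9) = √383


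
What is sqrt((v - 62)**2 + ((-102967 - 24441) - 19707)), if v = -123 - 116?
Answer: I*sqrt(56514) ≈ 237.73*I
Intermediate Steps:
v = -239
sqrt((v - 62)**2 + ((-102967 - 24441) - 19707)) = sqrt((-239 - 62)**2 + ((-102967 - 24441) - 19707)) = sqrt((-301)**2 + (-127408 - 19707)) = sqrt(90601 - 147115) = sqrt(-56514) = I*sqrt(56514)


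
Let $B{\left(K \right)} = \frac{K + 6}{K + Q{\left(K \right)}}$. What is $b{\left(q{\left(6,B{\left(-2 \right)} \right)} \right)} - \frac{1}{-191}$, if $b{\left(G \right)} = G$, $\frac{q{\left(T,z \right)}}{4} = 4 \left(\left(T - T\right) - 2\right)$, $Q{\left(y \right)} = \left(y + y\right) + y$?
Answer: $- \frac{6111}{191} \approx -31.995$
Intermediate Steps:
$Q{\left(y \right)} = 3 y$ ($Q{\left(y \right)} = 2 y + y = 3 y$)
$B{\left(K \right)} = \frac{6 + K}{4 K}$ ($B{\left(K \right)} = \frac{K + 6}{K + 3 K} = \frac{6 + K}{4 K}$)
$q{\left(T,z \right)} = -32$ ($q{\left(T,z \right)} = 4 \cdot 4 \left(\left(T - T\right) - 2\right) = 4 \cdot 4 \left(0 - 2\right) = 4 \cdot 4 \left(-2\right) = 4 \left(-8\right) = -32$)
$b{\left(q{\left(6,B{\left(-2 \right)} \right)} \right)} - \frac{1}{-191} = -32 - \frac{1}{-191} = -32 - - \frac{1}{191} = -32 + \frac{1}{191} = - \frac{6111}{191}$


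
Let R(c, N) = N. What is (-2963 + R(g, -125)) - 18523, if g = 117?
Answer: -21611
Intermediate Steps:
(-2963 + R(g, -125)) - 18523 = (-2963 - 125) - 18523 = -3088 - 18523 = -21611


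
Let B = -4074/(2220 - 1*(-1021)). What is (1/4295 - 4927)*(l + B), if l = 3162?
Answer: -30968194292736/1988585 ≈ -1.5573e+7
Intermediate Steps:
B = -582/463 (B = -4074/(2220 + 1021) = -4074/3241 = -4074*1/3241 = -582/463 ≈ -1.2570)
(1/4295 - 4927)*(l + B) = (1/4295 - 4927)*(3162 - 582/463) = (1/4295 - 4927)*(1463424/463) = -21161464/4295*1463424/463 = -30968194292736/1988585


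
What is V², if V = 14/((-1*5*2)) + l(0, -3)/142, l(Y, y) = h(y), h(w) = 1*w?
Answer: 1018081/504100 ≈ 2.0196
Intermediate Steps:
h(w) = w
l(Y, y) = y
V = -1009/710 (V = 14/((-1*5*2)) - 3/142 = 14/((-5*2)) - 3*1/142 = 14/(-10) - 3/142 = 14*(-⅒) - 3/142 = -7/5 - 3/142 = -1009/710 ≈ -1.4211)
V² = (-1009/710)² = 1018081/504100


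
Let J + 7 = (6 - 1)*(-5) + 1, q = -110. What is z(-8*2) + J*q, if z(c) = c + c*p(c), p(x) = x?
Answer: 3650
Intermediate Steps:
z(c) = c + c**2 (z(c) = c + c*c = c + c**2)
J = -31 (J = -7 + ((6 - 1)*(-5) + 1) = -7 + (5*(-5) + 1) = -7 + (-25 + 1) = -7 - 24 = -31)
z(-8*2) + J*q = (-8*2)*(1 - 8*2) - 31*(-110) = -16*(1 - 16) + 3410 = -16*(-15) + 3410 = 240 + 3410 = 3650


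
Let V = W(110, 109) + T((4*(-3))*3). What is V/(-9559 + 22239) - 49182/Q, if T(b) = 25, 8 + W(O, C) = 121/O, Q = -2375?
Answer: 249468299/12046000 ≈ 20.710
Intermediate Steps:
W(O, C) = -8 + 121/O
V = 181/10 (V = (-8 + 121/110) + 25 = (-8 + 121*(1/110)) + 25 = (-8 + 11/10) + 25 = -69/10 + 25 = 181/10 ≈ 18.100)
V/(-9559 + 22239) - 49182/Q = 181/(10*(-9559 + 22239)) - 49182/(-2375) = (181/10)/12680 - 49182*(-1/2375) = (181/10)*(1/12680) + 49182/2375 = 181/126800 + 49182/2375 = 249468299/12046000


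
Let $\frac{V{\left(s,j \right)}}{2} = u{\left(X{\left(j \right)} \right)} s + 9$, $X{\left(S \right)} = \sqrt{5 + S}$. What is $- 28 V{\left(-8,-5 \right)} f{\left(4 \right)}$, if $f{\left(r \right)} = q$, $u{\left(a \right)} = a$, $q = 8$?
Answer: $-4032$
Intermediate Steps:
$V{\left(s,j \right)} = 18 + 2 s \sqrt{5 + j}$ ($V{\left(s,j \right)} = 2 \left(\sqrt{5 + j} s + 9\right) = 2 \left(s \sqrt{5 + j} + 9\right) = 2 \left(9 + s \sqrt{5 + j}\right) = 18 + 2 s \sqrt{5 + j}$)
$f{\left(r \right)} = 8$
$- 28 V{\left(-8,-5 \right)} f{\left(4 \right)} = - 28 \left(18 + 2 \left(-8\right) \sqrt{5 - 5}\right) 8 = - 28 \left(18 + 2 \left(-8\right) \sqrt{0}\right) 8 = - 28 \left(18 + 2 \left(-8\right) 0\right) 8 = - 28 \left(18 + 0\right) 8 = \left(-28\right) 18 \cdot 8 = \left(-504\right) 8 = -4032$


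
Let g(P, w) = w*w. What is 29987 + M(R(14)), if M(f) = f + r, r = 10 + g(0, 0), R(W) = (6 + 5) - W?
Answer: 29994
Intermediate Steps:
g(P, w) = w²
R(W) = 11 - W
r = 10 (r = 10 + 0² = 10 + 0 = 10)
M(f) = 10 + f (M(f) = f + 10 = 10 + f)
29987 + M(R(14)) = 29987 + (10 + (11 - 1*14)) = 29987 + (10 + (11 - 14)) = 29987 + (10 - 3) = 29987 + 7 = 29994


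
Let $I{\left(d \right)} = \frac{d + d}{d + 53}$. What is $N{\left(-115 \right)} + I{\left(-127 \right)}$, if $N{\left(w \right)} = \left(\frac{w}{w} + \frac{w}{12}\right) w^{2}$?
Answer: $- \frac{50398951}{444} \approx -1.1351 \cdot 10^{5}$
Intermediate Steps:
$I{\left(d \right)} = \frac{2 d}{53 + d}$
$N{\left(w \right)} = w^{2} \left(1 + \frac{w}{12}\right)$ ($N{\left(w \right)} = \left(1 + w \frac{1}{12}\right) w^{2} = \left(1 + \frac{w}{12}\right) w^{2} = w^{2} \left(1 + \frac{w}{12}\right)$)
$N{\left(-115 \right)} + I{\left(-127 \right)} = \frac{\left(-115\right)^{2} \left(12 - 115\right)}{12} + 2 \left(-127\right) \frac{1}{53 - 127} = \frac{1}{12} \cdot 13225 \left(-103\right) + 2 \left(-127\right) \frac{1}{-74} = - \frac{1362175}{12} + 2 \left(-127\right) \left(- \frac{1}{74}\right) = - \frac{1362175}{12} + \frac{127}{37} = - \frac{50398951}{444}$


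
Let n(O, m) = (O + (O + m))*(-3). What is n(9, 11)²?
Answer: 7569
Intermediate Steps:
n(O, m) = -6*O - 3*m (n(O, m) = (m + 2*O)*(-3) = -6*O - 3*m)
n(9, 11)² = (-6*9 - 3*11)² = (-54 - 33)² = (-87)² = 7569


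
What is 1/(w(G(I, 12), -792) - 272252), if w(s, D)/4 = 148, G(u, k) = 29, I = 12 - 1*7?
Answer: -1/271660 ≈ -3.6811e-6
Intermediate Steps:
I = 5 (I = 12 - 7 = 5)
w(s, D) = 592 (w(s, D) = 4*148 = 592)
1/(w(G(I, 12), -792) - 272252) = 1/(592 - 272252) = 1/(-271660) = -1/271660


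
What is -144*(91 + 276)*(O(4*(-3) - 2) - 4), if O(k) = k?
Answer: 951264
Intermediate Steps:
-144*(91 + 276)*(O(4*(-3) - 2) - 4) = -144*(91 + 276)*((4*(-3) - 2) - 4) = -52848*((-12 - 2) - 4) = -52848*(-14 - 4) = -52848*(-18) = -144*(-6606) = 951264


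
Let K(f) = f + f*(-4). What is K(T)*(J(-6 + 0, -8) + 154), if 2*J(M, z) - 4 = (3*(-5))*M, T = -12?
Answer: 7236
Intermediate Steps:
J(M, z) = 2 - 15*M/2 (J(M, z) = 2 + ((3*(-5))*M)/2 = 2 + (-15*M)/2 = 2 - 15*M/2)
K(f) = -3*f (K(f) = f - 4*f = -3*f)
K(T)*(J(-6 + 0, -8) + 154) = (-3*(-12))*((2 - 15*(-6 + 0)/2) + 154) = 36*((2 - 15/2*(-6)) + 154) = 36*((2 + 45) + 154) = 36*(47 + 154) = 36*201 = 7236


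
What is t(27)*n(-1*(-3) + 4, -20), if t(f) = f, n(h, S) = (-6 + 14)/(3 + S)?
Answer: -216/17 ≈ -12.706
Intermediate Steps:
n(h, S) = 8/(3 + S)
t(27)*n(-1*(-3) + 4, -20) = 27*(8/(3 - 20)) = 27*(8/(-17)) = 27*(8*(-1/17)) = 27*(-8/17) = -216/17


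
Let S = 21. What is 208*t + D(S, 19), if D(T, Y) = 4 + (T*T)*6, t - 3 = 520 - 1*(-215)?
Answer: 156154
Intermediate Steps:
t = 738 (t = 3 + (520 - 1*(-215)) = 3 + (520 + 215) = 3 + 735 = 738)
D(T, Y) = 4 + 6*T² (D(T, Y) = 4 + T²*6 = 4 + 6*T²)
208*t + D(S, 19) = 208*738 + (4 + 6*21²) = 153504 + (4 + 6*441) = 153504 + (4 + 2646) = 153504 + 2650 = 156154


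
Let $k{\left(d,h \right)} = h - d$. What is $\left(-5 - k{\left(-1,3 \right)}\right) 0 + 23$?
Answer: $23$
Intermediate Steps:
$\left(-5 - k{\left(-1,3 \right)}\right) 0 + 23 = \left(-5 - \left(3 - -1\right)\right) 0 + 23 = \left(-5 - \left(3 + 1\right)\right) 0 + 23 = \left(-5 - 4\right) 0 + 23 = \left(-9\right) 0 + 23 = 0 + 23 = 23$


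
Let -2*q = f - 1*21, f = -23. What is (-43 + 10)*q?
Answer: -726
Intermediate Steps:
q = 22 (q = -(-23 - 1*21)/2 = -(-23 - 21)/2 = -½*(-44) = 22)
(-43 + 10)*q = (-43 + 10)*22 = -33*22 = -726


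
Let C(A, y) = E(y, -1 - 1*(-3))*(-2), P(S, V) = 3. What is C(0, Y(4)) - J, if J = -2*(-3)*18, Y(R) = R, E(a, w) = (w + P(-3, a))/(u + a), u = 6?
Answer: -109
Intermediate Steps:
E(a, w) = (3 + w)/(6 + a) (E(a, w) = (w + 3)/(6 + a) = (3 + w)/(6 + a))
C(A, y) = -10/(6 + y) (C(A, y) = ((3 + (-1 - 1*(-3)))/(6 + y))*(-2) = ((3 + (-1 + 3))/(6 + y))*(-2) = ((3 + 2)/(6 + y))*(-2) = (5/(6 + y))*(-2) = -10/(6 + y))
J = 108 (J = 6*18 = 108)
C(0, Y(4)) - J = -10/(6 + 4) - 1*108 = -10/10 - 108 = -10*⅒ - 108 = -1 - 108 = -109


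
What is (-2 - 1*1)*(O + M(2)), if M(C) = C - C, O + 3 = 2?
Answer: 3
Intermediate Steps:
O = -1 (O = -3 + 2 = -1)
M(C) = 0
(-2 - 1*1)*(O + M(2)) = (-2 - 1*1)*(-1 + 0) = (-2 - 1)*(-1) = -3*(-1) = 3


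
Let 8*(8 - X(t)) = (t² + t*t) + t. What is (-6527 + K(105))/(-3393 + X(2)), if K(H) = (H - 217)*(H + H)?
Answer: 120188/13545 ≈ 8.8732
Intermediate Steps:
K(H) = 2*H*(-217 + H) (K(H) = (-217 + H)*(2*H) = 2*H*(-217 + H))
X(t) = 8 - t²/4 - t/8 (X(t) = 8 - ((t² + t*t) + t)/8 = 8 - ((t² + t²) + t)/8 = 8 - (2*t² + t)/8 = 8 - (t + 2*t²)/8 = 8 + (-t²/4 - t/8) = 8 - t²/4 - t/8)
(-6527 + K(105))/(-3393 + X(2)) = (-6527 + 2*105*(-217 + 105))/(-3393 + (8 - ¼*2² - ⅛*2)) = (-6527 + 2*105*(-112))/(-3393 + (8 - ¼*4 - ¼)) = (-6527 - 23520)/(-3393 + (8 - 1 - ¼)) = -30047/(-3393 + 27/4) = -30047/(-13545/4) = -30047*(-4/13545) = 120188/13545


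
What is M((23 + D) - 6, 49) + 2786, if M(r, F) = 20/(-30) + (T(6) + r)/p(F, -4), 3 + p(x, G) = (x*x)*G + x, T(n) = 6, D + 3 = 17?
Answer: 26622179/9558 ≈ 2785.3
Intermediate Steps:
D = 14 (D = -3 + 17 = 14)
p(x, G) = -3 + x + G*x² (p(x, G) = -3 + ((x*x)*G + x) = -3 + (x²*G + x) = -3 + (G*x² + x) = -3 + (x + G*x²) = -3 + x + G*x²)
M(r, F) = -⅔ + (6 + r)/(-3 + F - 4*F²) (M(r, F) = 20/(-30) + (6 + r)/(-3 + F - 4*F²) = 20*(-1/30) + (6 + r)/(-3 + F - 4*F²) = -⅔ + (6 + r)/(-3 + F - 4*F²))
M((23 + D) - 6, 49) + 2786 = (-24 - 8*49² - 3*((23 + 14) - 6) + 2*49)/(3*(3 - 1*49 + 4*49²)) + 2786 = (-24 - 8*2401 - 3*(37 - 6) + 98)/(3*(3 - 49 + 4*2401)) + 2786 = (-24 - 19208 - 3*31 + 98)/(3*(3 - 49 + 9604)) + 2786 = (⅓)*(-24 - 19208 - 93 + 98)/9558 + 2786 = (⅓)*(1/9558)*(-19227) + 2786 = -6409/9558 + 2786 = 26622179/9558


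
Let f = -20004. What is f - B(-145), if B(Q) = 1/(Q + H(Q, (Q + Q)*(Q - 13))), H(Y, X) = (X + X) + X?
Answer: -2746849261/137315 ≈ -20004.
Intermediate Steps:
H(Y, X) = 3*X (H(Y, X) = 2*X + X = 3*X)
B(Q) = 1/(Q + 6*Q*(-13 + Q)) (B(Q) = 1/(Q + 3*((Q + Q)*(Q - 13))) = 1/(Q + 3*((2*Q)*(-13 + Q))) = 1/(Q + 3*(2*Q*(-13 + Q))) = 1/(Q + 6*Q*(-13 + Q)))
f - B(-145) = -20004 - 1/((-145)*(-77 + 6*(-145))) = -20004 - (-1)/(145*(-77 - 870)) = -20004 - (-1)/(145*(-947)) = -20004 - (-1)*(-1)/(145*947) = -20004 - 1*1/137315 = -20004 - 1/137315 = -2746849261/137315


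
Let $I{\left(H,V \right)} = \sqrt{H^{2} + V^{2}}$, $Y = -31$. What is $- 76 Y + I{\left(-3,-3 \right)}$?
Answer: $2356 + 3 \sqrt{2} \approx 2360.2$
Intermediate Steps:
$- 76 Y + I{\left(-3,-3 \right)} = \left(-76\right) \left(-31\right) + \sqrt{\left(-3\right)^{2} + \left(-3\right)^{2}} = 2356 + \sqrt{9 + 9} = 2356 + \sqrt{18} = 2356 + 3 \sqrt{2}$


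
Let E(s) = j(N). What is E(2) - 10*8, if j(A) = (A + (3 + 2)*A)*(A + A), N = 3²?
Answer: 892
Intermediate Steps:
N = 9
j(A) = 12*A² (j(A) = (A + 5*A)*(2*A) = (6*A)*(2*A) = 12*A²)
E(s) = 972 (E(s) = 12*9² = 12*81 = 972)
E(2) - 10*8 = 972 - 10*8 = 972 - 80 = 892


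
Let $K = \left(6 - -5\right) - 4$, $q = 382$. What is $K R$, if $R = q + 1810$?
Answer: $15344$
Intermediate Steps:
$K = 7$ ($K = \left(6 + 5\right) - 4 = 11 - 4 = 7$)
$R = 2192$ ($R = 382 + 1810 = 2192$)
$K R = 7 \cdot 2192 = 15344$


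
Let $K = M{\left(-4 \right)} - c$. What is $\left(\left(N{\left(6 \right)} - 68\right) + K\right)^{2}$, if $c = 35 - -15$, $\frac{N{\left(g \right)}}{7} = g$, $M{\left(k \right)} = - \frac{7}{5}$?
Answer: $\frac{149769}{25} \approx 5990.8$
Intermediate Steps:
$M{\left(k \right)} = - \frac{7}{5}$ ($M{\left(k \right)} = \left(-7\right) \frac{1}{5} = - \frac{7}{5}$)
$N{\left(g \right)} = 7 g$
$c = 50$ ($c = 35 + 15 = 50$)
$K = - \frac{257}{5}$ ($K = - \frac{7}{5} - 50 = - \frac{257}{5} \approx -51.4$)
$\left(\left(N{\left(6 \right)} - 68\right) + K\right)^{2} = \left(\left(7 \cdot 6 - 68\right) - \frac{257}{5}\right)^{2} = \left(\left(42 - 68\right) - \frac{257}{5}\right)^{2} = \left(-26 - \frac{257}{5}\right)^{2} = \left(- \frac{387}{5}\right)^{2} = \frac{149769}{25}$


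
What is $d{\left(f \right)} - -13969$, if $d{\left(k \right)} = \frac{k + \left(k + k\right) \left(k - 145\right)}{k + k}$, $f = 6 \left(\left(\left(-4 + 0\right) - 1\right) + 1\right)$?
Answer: $\frac{27601}{2} \approx 13801.0$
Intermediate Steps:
$f = -24$ ($f = 6 \left(\left(-4 - 1\right) + 1\right) = 6 \left(-5 + 1\right) = 6 \left(-4\right) = -24$)
$d{\left(k \right)} = \frac{k + 2 k \left(-145 + k\right)}{2 k}$
$d{\left(f \right)} - -13969 = \left(- \frac{289}{2} - 24\right) - -13969 = - \frac{337}{2} + 13969 = \frac{27601}{2}$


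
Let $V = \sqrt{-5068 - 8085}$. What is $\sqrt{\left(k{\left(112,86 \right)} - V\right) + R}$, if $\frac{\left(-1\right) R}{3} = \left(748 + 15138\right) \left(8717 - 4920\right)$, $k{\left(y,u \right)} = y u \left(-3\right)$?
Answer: $\sqrt{-180986322 - i \sqrt{13153}} \approx 0.004 - 13453.0 i$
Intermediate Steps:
$k{\left(y,u \right)} = - 3 u y$ ($k{\left(y,u \right)} = u y \left(-3\right) = - 3 u y$)
$R = -180957426$ ($R = - 3 \left(748 + 15138\right) \left(8717 - 4920\right) = - 3 \cdot 15886 \cdot 3797 = \left(-3\right) 60319142 = -180957426$)
$V = i \sqrt{13153}$ ($V = \sqrt{-13153} = i \sqrt{13153} \approx 114.69 i$)
$\sqrt{\left(k{\left(112,86 \right)} - V\right) + R} = \sqrt{\left(\left(-3\right) 86 \cdot 112 - i \sqrt{13153}\right) - 180957426} = \sqrt{\left(-28896 - i \sqrt{13153}\right) - 180957426} = \sqrt{-180986322 - i \sqrt{13153}}$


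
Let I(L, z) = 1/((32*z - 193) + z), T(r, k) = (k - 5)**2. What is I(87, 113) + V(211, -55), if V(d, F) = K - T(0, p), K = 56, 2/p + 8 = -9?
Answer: 1791937/60112 ≈ 29.810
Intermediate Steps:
p = -2/17 (p = 2/(-8 - 9) = 2/(-17) = 2*(-1/17) = -2/17 ≈ -0.11765)
T(r, k) = (-5 + k)**2
I(L, z) = 1/(-193 + 33*z) (I(L, z) = 1/((-193 + 32*z) + z) = 1/(-193 + 33*z))
V(d, F) = 8615/289 (V(d, F) = 56 - (-5 - 2/17)**2 = 56 - (-87/17)**2 = 56 - 1*7569/289 = 56 - 7569/289 = 8615/289)
I(87, 113) + V(211, -55) = 1/(-193 + 33*113) + 8615/289 = 1/(-193 + 3729) + 8615/289 = 1/3536 + 8615/289 = 1791937/60112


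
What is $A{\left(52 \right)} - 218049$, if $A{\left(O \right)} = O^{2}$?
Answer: $-215345$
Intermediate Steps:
$A{\left(52 \right)} - 218049 = 52^{2} - 218049 = 2704 - 218049 = -215345$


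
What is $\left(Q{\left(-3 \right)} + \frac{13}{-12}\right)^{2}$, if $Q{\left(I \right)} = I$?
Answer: $\frac{2401}{144} \approx 16.674$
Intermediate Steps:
$\left(Q{\left(-3 \right)} + \frac{13}{-12}\right)^{2} = \left(-3 + \frac{13}{-12}\right)^{2} = \left(-3 + 13 \left(- \frac{1}{12}\right)\right)^{2} = \left(-3 - \frac{13}{12}\right)^{2} = \left(- \frac{49}{12}\right)^{2} = \frac{2401}{144}$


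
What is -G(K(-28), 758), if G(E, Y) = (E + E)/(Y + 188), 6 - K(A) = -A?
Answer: 2/43 ≈ 0.046512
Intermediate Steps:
K(A) = 6 + A (K(A) = 6 - (-1)*A = 6 + A)
G(E, Y) = 2*E/(188 + Y) (G(E, Y) = (2*E)/(188 + Y) = 2*E/(188 + Y))
-G(K(-28), 758) = -2*(6 - 28)/(188 + 758) = -2*(-22)/946 = -1*(-2/43) = 2/43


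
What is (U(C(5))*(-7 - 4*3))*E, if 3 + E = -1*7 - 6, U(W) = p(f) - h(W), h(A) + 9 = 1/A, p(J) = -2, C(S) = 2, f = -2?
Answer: 1976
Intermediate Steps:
h(A) = -9 + 1/A
U(W) = 7 - 1/W (U(W) = -2 - (-9 + 1/W) = -2 + (9 - 1/W) = 7 - 1/W)
E = -16 (E = -3 + (-1*7 - 6) = -3 + (-7 - 6) = -3 - 13 = -16)
(U(C(5))*(-7 - 4*3))*E = ((7 - 1/2)*(-7 - 4*3))*(-16) = ((7 - 1*½)*(-7 - 12))*(-16) = ((7 - ½)*(-19))*(-16) = ((13/2)*(-19))*(-16) = -247/2*(-16) = 1976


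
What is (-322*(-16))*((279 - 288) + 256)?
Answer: 1272544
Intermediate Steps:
(-322*(-16))*((279 - 288) + 256) = 5152*(-9 + 256) = 5152*247 = 1272544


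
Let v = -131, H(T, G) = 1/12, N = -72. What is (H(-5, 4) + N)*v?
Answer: 113053/12 ≈ 9421.1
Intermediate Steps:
H(T, G) = 1/12
(H(-5, 4) + N)*v = (1/12 - 72)*(-131) = -863/12*(-131) = 113053/12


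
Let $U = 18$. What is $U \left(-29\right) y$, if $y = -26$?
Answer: $13572$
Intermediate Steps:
$U \left(-29\right) y = 18 \left(-29\right) \left(-26\right) = \left(-522\right) \left(-26\right) = 13572$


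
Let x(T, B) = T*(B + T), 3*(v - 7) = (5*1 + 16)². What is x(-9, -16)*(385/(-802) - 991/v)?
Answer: -48041550/30877 ≈ -1555.9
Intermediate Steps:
v = 154 (v = 7 + (5*1 + 16)²/3 = 7 + (5 + 16)²/3 = 7 + (⅓)*21² = 7 + (⅓)*441 = 7 + 147 = 154)
x(-9, -16)*(385/(-802) - 991/v) = (-9*(-16 - 9))*(385/(-802) - 991/154) = (-9*(-25))*(385*(-1/802) - 991*1/154) = 225*(-385/802 - 991/154) = 225*(-213518/30877) = -48041550/30877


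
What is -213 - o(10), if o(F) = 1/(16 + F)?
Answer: -5539/26 ≈ -213.04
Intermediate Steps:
-213 - o(10) = -213 - 1/(16 + 10) = -213 - 1/26 = -5539/26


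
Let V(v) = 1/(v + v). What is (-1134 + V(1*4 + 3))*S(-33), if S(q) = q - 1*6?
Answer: 619125/14 ≈ 44223.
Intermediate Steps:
V(v) = 1/(2*v)
S(q) = -6 + q (S(q) = q - 6 = -6 + q)
(-1134 + V(1*4 + 3))*S(-33) = (-1134 + 1/(2*(1*4 + 3)))*(-6 - 33) = (-1134 + 1/(2*(4 + 3)))*(-39) = (-1134 + (½)/7)*(-39) = (-1134 + (½)*(⅐))*(-39) = (-1134 + 1/14)*(-39) = -15875/14*(-39) = 619125/14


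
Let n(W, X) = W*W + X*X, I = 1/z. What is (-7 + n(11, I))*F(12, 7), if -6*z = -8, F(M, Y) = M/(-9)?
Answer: -611/4 ≈ -152.75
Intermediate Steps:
F(M, Y) = -M/9 (F(M, Y) = M*(-⅑) = -M/9)
z = 4/3 (z = -⅙*(-8) = 4/3 ≈ 1.3333)
I = ¾ (I = 1/(4/3) = ¾ ≈ 0.75000)
n(W, X) = W² + X²
(-7 + n(11, I))*F(12, 7) = (-7 + (11² + (¾)²))*(-⅑*12) = (-7 + (121 + 9/16))*(-4/3) = (-7 + 1945/16)*(-4/3) = (1833/16)*(-4/3) = -611/4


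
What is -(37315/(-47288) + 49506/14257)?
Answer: -1809039773/674185016 ≈ -2.6833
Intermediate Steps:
-(37315/(-47288) + 49506/14257) = -(37315*(-1/47288) + 49506*(1/14257)) = -(-37315/47288 + 49506/14257) = -1*1809039773/674185016 = -1809039773/674185016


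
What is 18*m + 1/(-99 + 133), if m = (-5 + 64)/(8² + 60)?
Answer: 4529/527 ≈ 8.5939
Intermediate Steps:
m = 59/124 (m = 59/(64 + 60) = 59/124 ≈ 0.47581)
18*m + 1/(-99 + 133) = 18*(59/124) + 1/(-99 + 133) = 531/62 + 1/34 = 4529/527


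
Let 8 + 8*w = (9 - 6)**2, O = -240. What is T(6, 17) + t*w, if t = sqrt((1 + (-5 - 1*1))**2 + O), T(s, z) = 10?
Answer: 10 + I*sqrt(215)/8 ≈ 10.0 + 1.8329*I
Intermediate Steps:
w = 1/8 (w = -1 + (9 - 6)**2/8 = -1 + (1/8)*3**2 = -1 + (1/8)*9 = -1 + 9/8 = 1/8 ≈ 0.12500)
t = I*sqrt(215) (t = sqrt((1 + (-5 - 1*1))**2 - 240) = sqrt((1 + (-5 - 1))**2 - 240) = sqrt((1 - 6)**2 - 240) = sqrt((-5)**2 - 240) = sqrt(25 - 240) = sqrt(-215) = I*sqrt(215) ≈ 14.663*I)
T(6, 17) + t*w = 10 + (I*sqrt(215))*(1/8) = 10 + I*sqrt(215)/8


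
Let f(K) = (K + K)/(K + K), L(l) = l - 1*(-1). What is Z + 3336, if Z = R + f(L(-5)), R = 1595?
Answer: 4932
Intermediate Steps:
L(l) = 1 + l (L(l) = l + 1 = 1 + l)
f(K) = 1 (f(K) = (2*K)/((2*K)) = (2*K)*(1/(2*K)) = 1)
Z = 1596 (Z = 1595 + 1 = 1596)
Z + 3336 = 1596 + 3336 = 4932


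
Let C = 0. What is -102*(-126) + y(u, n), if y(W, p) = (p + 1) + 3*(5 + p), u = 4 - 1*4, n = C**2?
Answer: 12868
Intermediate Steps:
n = 0 (n = 0**2 = 0)
u = 0 (u = 4 - 4 = 0)
y(W, p) = 16 + 4*p (y(W, p) = (1 + p) + (15 + 3*p) = 16 + 4*p)
-102*(-126) + y(u, n) = -102*(-126) + (16 + 4*0) = 12852 + (16 + 0) = 12852 + 16 = 12868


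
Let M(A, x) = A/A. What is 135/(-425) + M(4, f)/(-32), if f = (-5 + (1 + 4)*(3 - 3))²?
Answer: -949/2720 ≈ -0.34890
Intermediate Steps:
f = 25 (f = (-5 + 5*0)² = (-5 + 0)² = (-5)² = 25)
M(A, x) = 1
135/(-425) + M(4, f)/(-32) = 135/(-425) + 1/(-32) = 135*(-1/425) + 1*(-1/32) = -27/85 - 1/32 = -949/2720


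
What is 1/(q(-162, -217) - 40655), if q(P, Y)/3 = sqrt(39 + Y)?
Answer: -40655/1652830627 - 3*I*sqrt(178)/1652830627 ≈ -2.4597e-5 - 2.4216e-8*I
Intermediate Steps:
q(P, Y) = 3*sqrt(39 + Y)
1/(q(-162, -217) - 40655) = 1/(3*sqrt(39 - 217) - 40655) = 1/(3*sqrt(-178) - 40655) = 1/(3*(I*sqrt(178)) - 40655) = 1/(3*I*sqrt(178) - 40655) = 1/(-40655 + 3*I*sqrt(178))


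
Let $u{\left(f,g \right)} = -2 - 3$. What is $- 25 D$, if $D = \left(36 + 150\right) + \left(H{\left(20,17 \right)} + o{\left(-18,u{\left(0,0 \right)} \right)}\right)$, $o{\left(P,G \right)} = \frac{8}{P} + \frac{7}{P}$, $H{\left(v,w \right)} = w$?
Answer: $- \frac{30325}{6} \approx -5054.2$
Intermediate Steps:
$u{\left(f,g \right)} = -5$ ($u{\left(f,g \right)} = -2 - 3 = -5$)
$o{\left(P,G \right)} = \frac{15}{P}$
$D = \frac{1213}{6}$ ($D = \left(36 + 150\right) + \left(17 + \frac{15}{-18}\right) = 186 + \left(17 + 15 \left(- \frac{1}{18}\right)\right) = 186 + \left(17 - \frac{5}{6}\right) = 186 + \frac{97}{6} = \frac{1213}{6} \approx 202.17$)
$- 25 D = \left(-25\right) \frac{1213}{6} = - \frac{30325}{6}$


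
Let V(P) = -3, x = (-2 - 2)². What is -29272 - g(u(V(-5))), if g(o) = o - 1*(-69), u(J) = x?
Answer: -29357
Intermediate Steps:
x = 16 (x = (-4)² = 16)
u(J) = 16
g(o) = 69 + o (g(o) = o + 69 = 69 + o)
-29272 - g(u(V(-5))) = -29272 - (69 + 16) = -29272 - 1*85 = -29272 - 85 = -29357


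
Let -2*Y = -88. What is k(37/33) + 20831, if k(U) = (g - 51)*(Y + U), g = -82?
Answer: 489386/33 ≈ 14830.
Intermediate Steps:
Y = 44 (Y = -1/2*(-88) = 44)
k(U) = -5852 - 133*U (k(U) = (-82 - 51)*(44 + U) = -133*(44 + U) = -5852 - 133*U)
k(37/33) + 20831 = (-5852 - 4921/33) + 20831 = -198037/33 + 20831 = 489386/33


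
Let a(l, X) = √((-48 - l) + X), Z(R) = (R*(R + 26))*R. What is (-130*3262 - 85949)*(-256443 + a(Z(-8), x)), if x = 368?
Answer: 130788237987 - 4080072*I*√13 ≈ 1.3079e+11 - 1.4711e+7*I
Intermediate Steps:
Z(R) = R²*(26 + R) (Z(R) = (R*(26 + R))*R = R²*(26 + R))
a(l, X) = √(-48 + X - l)
(-130*3262 - 85949)*(-256443 + a(Z(-8), x)) = (-130*3262 - 85949)*(-256443 + √(-48 + 368 - (-8)²*(26 - 8))) = (-424060 - 85949)*(-256443 + √(-48 + 368 - 64*18)) = -510009*(-256443 + √(-48 + 368 - 1*1152)) = -510009*(-256443 + √(-48 + 368 - 1152)) = -510009*(-256443 + √(-832)) = -510009*(-256443 + 8*I*√13) = 130788237987 - 4080072*I*√13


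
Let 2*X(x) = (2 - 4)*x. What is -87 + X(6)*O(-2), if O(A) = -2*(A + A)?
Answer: -135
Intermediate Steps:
X(x) = -x (X(x) = ((2 - 4)*x)/2 = (-2*x)/2 = -x)
O(A) = -4*A
-87 + X(6)*O(-2) = -87 + (-1*6)*(-4*(-2)) = -87 - 6*8 = -87 - 48 = -135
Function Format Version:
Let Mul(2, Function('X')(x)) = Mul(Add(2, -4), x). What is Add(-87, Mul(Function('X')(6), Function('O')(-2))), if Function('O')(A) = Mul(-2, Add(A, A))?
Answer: -135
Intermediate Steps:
Function('X')(x) = Mul(-1, x) (Function('X')(x) = Mul(Rational(1, 2), Mul(Add(2, -4), x)) = Mul(Rational(1, 2), Mul(-2, x)) = Mul(-1, x))
Function('O')(A) = Mul(-4, A) (Function('O')(A) = Mul(-2, Mul(2, A)) = Mul(-4, A))
Add(-87, Mul(Function('X')(6), Function('O')(-2))) = Add(-87, Mul(Mul(-1, 6), Mul(-4, -2))) = Add(-87, Mul(-6, 8)) = Add(-87, -48) = -135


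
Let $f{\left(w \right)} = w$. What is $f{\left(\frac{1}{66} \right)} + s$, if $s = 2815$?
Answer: $\frac{185791}{66} \approx 2815.0$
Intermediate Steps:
$f{\left(\frac{1}{66} \right)} + s = \frac{1}{66} + 2815 = \frac{185791}{66}$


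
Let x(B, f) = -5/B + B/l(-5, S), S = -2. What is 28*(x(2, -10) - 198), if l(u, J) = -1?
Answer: -5670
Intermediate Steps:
x(B, f) = -B - 5/B (x(B, f) = -5/B + B/(-1) = -5/B + B*(-1) = -5/B - B = -B - 5/B)
28*(x(2, -10) - 198) = 28*((-1*2 - 5/2) - 198) = 28*((-2 - 5*½) - 198) = 28*((-2 - 5/2) - 198) = 28*(-9/2 - 198) = 28*(-405/2) = -5670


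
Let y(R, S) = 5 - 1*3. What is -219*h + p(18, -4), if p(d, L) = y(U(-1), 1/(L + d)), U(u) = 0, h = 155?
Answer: -33943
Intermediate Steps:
y(R, S) = 2 (y(R, S) = 5 - 3 = 2)
p(d, L) = 2
-219*h + p(18, -4) = -219*155 + 2 = -33945 + 2 = -33943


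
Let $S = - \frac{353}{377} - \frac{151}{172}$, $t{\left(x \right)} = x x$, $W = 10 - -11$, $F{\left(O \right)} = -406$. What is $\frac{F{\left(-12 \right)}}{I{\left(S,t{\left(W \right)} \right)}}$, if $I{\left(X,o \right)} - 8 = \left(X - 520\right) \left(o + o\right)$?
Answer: $\frac{13163332}{14921647267} \approx 0.00088216$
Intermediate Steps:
$W = 21$ ($W = 10 + 11 = 21$)
$t{\left(x \right)} = x^{2}$
$S = - \frac{117643}{64844}$ ($S = \left(-353\right) \frac{1}{377} - \frac{151}{172} = - \frac{353}{377} - \frac{151}{172} = - \frac{117643}{64844} \approx -1.8142$)
$I{\left(X,o \right)} = 8 + 2 o \left(-520 + X\right)$ ($I{\left(X,o \right)} = 8 + \left(X - 520\right) \left(o + o\right) = 8 + \left(-520 + X\right) 2 o = 8 + 2 o \left(-520 + X\right)$)
$\frac{F{\left(-12 \right)}}{I{\left(S,t{\left(W \right)} \right)}} = - \frac{406}{8 - 1040 \cdot 21^{2} + 2 \left(- \frac{117643}{64844}\right) 21^{2}} = - \frac{406}{8 - 458640 + 2 \left(- \frac{117643}{64844}\right) 441} = - \frac{406}{8 - 458640 - \frac{51880563}{32422}} = - \frac{406}{- \frac{14921647267}{32422}} = \left(-406\right) \left(- \frac{32422}{14921647267}\right) = \frac{13163332}{14921647267}$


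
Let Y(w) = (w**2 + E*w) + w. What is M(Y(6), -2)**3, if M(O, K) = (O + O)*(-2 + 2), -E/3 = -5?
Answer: 0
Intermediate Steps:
E = 15 (E = -3*(-5) = 15)
Y(w) = w**2 + 16*w (Y(w) = (w**2 + 15*w) + w = w**2 + 16*w)
M(O, K) = 0 (M(O, K) = (2*O)*0 = 0)
M(Y(6), -2)**3 = 0**3 = 0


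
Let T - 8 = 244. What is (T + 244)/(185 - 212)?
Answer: -496/27 ≈ -18.370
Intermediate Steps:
T = 252 (T = 8 + 244 = 252)
(T + 244)/(185 - 212) = (252 + 244)/(185 - 212) = 496/(-27) = 496*(-1/27) = -496/27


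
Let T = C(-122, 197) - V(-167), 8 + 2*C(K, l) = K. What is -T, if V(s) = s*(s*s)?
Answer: -4657398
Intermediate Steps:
C(K, l) = -4 + K/2
V(s) = s³ (V(s) = s*s² = s³)
T = 4657398 (T = (-4 + (½)*(-122)) - 1*(-167)³ = (-4 - 61) - 1*(-4657463) = -65 + 4657463 = 4657398)
-T = -1*4657398 = -4657398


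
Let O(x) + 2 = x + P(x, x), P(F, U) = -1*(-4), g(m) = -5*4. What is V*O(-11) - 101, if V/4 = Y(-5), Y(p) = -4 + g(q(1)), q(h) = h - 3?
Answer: 763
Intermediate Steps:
q(h) = -3 + h
g(m) = -20
P(F, U) = 4
Y(p) = -24 (Y(p) = -4 - 20 = -24)
O(x) = 2 + x (O(x) = -2 + (x + 4) = -2 + (4 + x) = 2 + x)
V = -96 (V = 4*(-24) = -96)
V*O(-11) - 101 = -96*(2 - 11) - 101 = -96*(-9) - 101 = 864 - 101 = 763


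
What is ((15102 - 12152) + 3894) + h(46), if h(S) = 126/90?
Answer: 34227/5 ≈ 6845.4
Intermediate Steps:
h(S) = 7/5 (h(S) = 126*(1/90) = 7/5)
((15102 - 12152) + 3894) + h(46) = ((15102 - 12152) + 3894) + 7/5 = (2950 + 3894) + 7/5 = 6844 + 7/5 = 34227/5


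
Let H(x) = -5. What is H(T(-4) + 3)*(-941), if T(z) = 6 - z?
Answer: 4705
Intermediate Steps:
H(T(-4) + 3)*(-941) = -5*(-941) = 4705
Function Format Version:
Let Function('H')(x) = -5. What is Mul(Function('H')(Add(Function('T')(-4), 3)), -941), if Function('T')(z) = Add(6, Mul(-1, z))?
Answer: 4705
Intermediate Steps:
Mul(Function('H')(Add(Function('T')(-4), 3)), -941) = Mul(-5, -941) = 4705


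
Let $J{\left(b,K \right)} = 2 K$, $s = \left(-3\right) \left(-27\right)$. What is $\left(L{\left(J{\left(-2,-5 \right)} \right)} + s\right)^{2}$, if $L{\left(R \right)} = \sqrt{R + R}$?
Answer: $6541 + 324 i \sqrt{5} \approx 6541.0 + 724.49 i$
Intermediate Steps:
$s = 81$
$L{\left(R \right)} = \sqrt{2} \sqrt{R}$ ($L{\left(R \right)} = \sqrt{2 R} = \sqrt{2} \sqrt{R}$)
$\left(L{\left(J{\left(-2,-5 \right)} \right)} + s\right)^{2} = \left(\sqrt{2} \sqrt{2 \left(-5\right)} + 81\right)^{2} = \left(\sqrt{2} \sqrt{-10} + 81\right)^{2} = \left(\sqrt{2} i \sqrt{10} + 81\right)^{2} = \left(2 i \sqrt{5} + 81\right)^{2} = \left(81 + 2 i \sqrt{5}\right)^{2}$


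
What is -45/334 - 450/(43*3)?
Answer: -52035/14362 ≈ -3.6231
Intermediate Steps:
-45/334 - 450/(43*3) = -45*1/334 - 450/129 = -45/334 - 450*1/129 = -45/334 - 150/43 = -52035/14362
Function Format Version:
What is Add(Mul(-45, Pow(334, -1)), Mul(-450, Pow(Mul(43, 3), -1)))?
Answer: Rational(-52035, 14362) ≈ -3.6231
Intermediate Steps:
Add(Mul(-45, Pow(334, -1)), Mul(-450, Pow(Mul(43, 3), -1))) = Add(Mul(-45, Rational(1, 334)), Mul(-450, Pow(129, -1))) = Add(Rational(-45, 334), Mul(-450, Rational(1, 129))) = Add(Rational(-45, 334), Rational(-150, 43)) = Rational(-52035, 14362)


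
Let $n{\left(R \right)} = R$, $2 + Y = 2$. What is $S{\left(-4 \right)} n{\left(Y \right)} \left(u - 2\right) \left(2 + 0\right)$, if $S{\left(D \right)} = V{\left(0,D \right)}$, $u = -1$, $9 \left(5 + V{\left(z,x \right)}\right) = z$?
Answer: $0$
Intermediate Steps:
$Y = 0$ ($Y = -2 + 2 = 0$)
$V{\left(z,x \right)} = -5 + \frac{z}{9}$
$S{\left(D \right)} = -5$ ($S{\left(D \right)} = -5 + \frac{1}{9} \cdot 0 = -5 + 0 = -5$)
$S{\left(-4 \right)} n{\left(Y \right)} \left(u - 2\right) \left(2 + 0\right) = \left(-5\right) 0 \left(-1 - 2\right) \left(2 + 0\right) = 0 \left(\left(-3\right) 2\right) = 0 \left(-6\right) = 0$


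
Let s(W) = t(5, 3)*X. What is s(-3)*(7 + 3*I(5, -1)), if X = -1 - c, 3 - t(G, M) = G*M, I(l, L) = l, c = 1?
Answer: 528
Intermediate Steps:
t(G, M) = 3 - G*M
X = -2 (X = -1 - 1*1 = -1 - 1 = -2)
s(W) = 24 (s(W) = (3 - 1*5*3)*(-2) = (3 - 15)*(-2) = -12*(-2) = 24)
s(-3)*(7 + 3*I(5, -1)) = 24*(7 + 3*5) = 24*(7 + 15) = 24*22 = 528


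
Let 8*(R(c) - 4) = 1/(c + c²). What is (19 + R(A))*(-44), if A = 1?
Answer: -4059/4 ≈ -1014.8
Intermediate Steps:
R(c) = 4 + 1/(8*(c + c²))
(19 + R(A))*(-44) = (19 + (⅛)*(1 + 32*1 + 32*1²)/(1*(1 + 1)))*(-44) = (19 + (⅛)*1*(1 + 32 + 32*1)/2)*(-44) = (19 + (⅛)*1*(½)*(1 + 32 + 32))*(-44) = (19 + (⅛)*1*(½)*65)*(-44) = (19 + 65/16)*(-44) = (369/16)*(-44) = -4059/4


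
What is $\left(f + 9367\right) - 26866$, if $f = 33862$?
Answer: $16363$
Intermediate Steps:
$\left(f + 9367\right) - 26866 = \left(33862 + 9367\right) - 26866 = 43229 - 26866 = 16363$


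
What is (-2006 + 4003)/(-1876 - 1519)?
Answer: -1997/3395 ≈ -0.58822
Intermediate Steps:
(-2006 + 4003)/(-1876 - 1519) = 1997/(-3395) = 1997*(-1/3395) = -1997/3395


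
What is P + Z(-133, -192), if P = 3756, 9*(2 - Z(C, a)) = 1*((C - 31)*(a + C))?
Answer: -19478/9 ≈ -2164.2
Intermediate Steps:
Z(C, a) = 2 - (-31 + C)*(C + a)/9 (Z(C, a) = 2 - (C - 31)*(a + C)/9 = 2 - (-31 + C)*(C + a)/9)
P + Z(-133, -192) = 3756 + (2 - ⅑*(-133)² + (31/9)*(-133) + (31/9)*(-192) - ⅑*(-133)*(-192)) = 3756 + (2 - ⅑*17689 - 4123/9 - 1984/3 - 8512/3) = 3756 + (2 - 17689/9 - 4123/9 - 1984/3 - 8512/3) = 3756 - 53282/9 = -19478/9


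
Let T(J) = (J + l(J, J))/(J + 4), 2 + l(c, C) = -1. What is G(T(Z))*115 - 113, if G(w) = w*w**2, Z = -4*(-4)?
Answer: -130269/1600 ≈ -81.418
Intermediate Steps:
Z = 16
l(c, C) = -3 (l(c, C) = -2 - 1 = -3)
T(J) = (-3 + J)/(4 + J) (T(J) = (J - 3)/(J + 4) = (-3 + J)/(4 + J))
G(w) = w**3
G(T(Z))*115 - 113 = ((-3 + 16)/(4 + 16))**3*115 - 113 = (13/20)**3*115 - 113 = (2197/8000)*115 - 113 = 50531/1600 - 113 = -130269/1600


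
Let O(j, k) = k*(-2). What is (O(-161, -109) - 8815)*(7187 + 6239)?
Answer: -115423322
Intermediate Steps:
O(j, k) = -2*k
(O(-161, -109) - 8815)*(7187 + 6239) = (-2*(-109) - 8815)*(7187 + 6239) = (218 - 8815)*13426 = -8597*13426 = -115423322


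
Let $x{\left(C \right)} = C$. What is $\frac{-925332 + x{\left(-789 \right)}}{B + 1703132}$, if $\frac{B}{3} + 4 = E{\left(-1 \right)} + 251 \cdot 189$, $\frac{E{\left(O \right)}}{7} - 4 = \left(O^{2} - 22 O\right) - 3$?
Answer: $- \frac{926121}{1845941} \approx -0.50171$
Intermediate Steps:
$E{\left(O \right)} = 7 - 154 O + 7 O^{2}$ ($E{\left(O \right)} = 28 + 7 \left(\left(O^{2} - 22 O\right) - 3\right) = 28 + 7 \left(-3 + O^{2} - 22 O\right) = 28 - \left(21 - 7 O^{2} + 154 O\right) = 7 - 154 O + 7 O^{2}$)
$B = 142809$ ($B = -12 + 3 \left(\left(7 - -154 + 7 \left(-1\right)^{2}\right) + 251 \cdot 189\right) = -12 + 3 \left(\left(7 + 154 + 7 \cdot 1\right) + 47439\right) = -12 + 3 \left(\left(7 + 154 + 7\right) + 47439\right) = -12 + 3 \left(168 + 47439\right) = -12 + 3 \cdot 47607 = -12 + 142821 = 142809$)
$\frac{-925332 + x{\left(-789 \right)}}{B + 1703132} = \frac{-925332 - 789}{142809 + 1703132} = - \frac{926121}{1845941}$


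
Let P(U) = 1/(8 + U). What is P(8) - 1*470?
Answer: -7519/16 ≈ -469.94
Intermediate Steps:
P(8) - 1*470 = 1/(8 + 8) - 1*470 = 1/16 - 470 = -7519/16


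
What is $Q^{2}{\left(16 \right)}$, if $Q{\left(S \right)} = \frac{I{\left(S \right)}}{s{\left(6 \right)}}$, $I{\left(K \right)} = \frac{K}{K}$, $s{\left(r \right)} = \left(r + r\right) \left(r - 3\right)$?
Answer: $\frac{1}{1296} \approx 0.0007716$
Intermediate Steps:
$s{\left(r \right)} = 2 r \left(-3 + r\right)$
$I{\left(K \right)} = 1$
$Q{\left(S \right)} = \frac{1}{36}$ ($Q{\left(S \right)} = 1 \frac{1}{2 \cdot 6 \left(-3 + 6\right)} = 1 \frac{1}{2 \cdot 6 \cdot 3} = 1 \cdot \frac{1}{36} = \frac{1}{36}$)
$Q^{2}{\left(16 \right)} = \left(\frac{1}{36}\right)^{2} = \frac{1}{1296}$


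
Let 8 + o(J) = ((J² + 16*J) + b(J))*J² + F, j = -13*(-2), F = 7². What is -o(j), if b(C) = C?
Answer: -755809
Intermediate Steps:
F = 49
j = 26
o(J) = 41 + J²*(J² + 17*J) (o(J) = -8 + (((J² + 16*J) + J)*J² + 49) = -8 + ((J² + 17*J)*J² + 49) = -8 + (J²*(J² + 17*J) + 49) = -8 + (49 + J²*(J² + 17*J)) = 41 + J²*(J² + 17*J))
-o(j) = -(41 + 26⁴ + 17*26³) = -(41 + 456976 + 17*17576) = -(41 + 456976 + 298792) = -1*755809 = -755809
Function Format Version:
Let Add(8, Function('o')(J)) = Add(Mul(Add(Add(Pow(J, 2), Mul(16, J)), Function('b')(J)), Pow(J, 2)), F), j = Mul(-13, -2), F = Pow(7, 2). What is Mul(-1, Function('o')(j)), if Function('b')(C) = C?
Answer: -755809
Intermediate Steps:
F = 49
j = 26
Function('o')(J) = Add(41, Mul(Pow(J, 2), Add(Pow(J, 2), Mul(17, J)))) (Function('o')(J) = Add(-8, Add(Mul(Add(Add(Pow(J, 2), Mul(16, J)), J), Pow(J, 2)), 49)) = Add(-8, Add(Mul(Add(Pow(J, 2), Mul(17, J)), Pow(J, 2)), 49)) = Add(-8, Add(Mul(Pow(J, 2), Add(Pow(J, 2), Mul(17, J))), 49)) = Add(-8, Add(49, Mul(Pow(J, 2), Add(Pow(J, 2), Mul(17, J))))) = Add(41, Mul(Pow(J, 2), Add(Pow(J, 2), Mul(17, J)))))
Mul(-1, Function('o')(j)) = Mul(-1, Add(41, Pow(26, 4), Mul(17, Pow(26, 3)))) = Mul(-1, Add(41, 456976, Mul(17, 17576))) = Mul(-1, Add(41, 456976, 298792)) = Mul(-1, 755809) = -755809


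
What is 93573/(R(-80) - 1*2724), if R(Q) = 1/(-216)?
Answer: -20211768/588385 ≈ -34.351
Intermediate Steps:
R(Q) = -1/216
93573/(R(-80) - 1*2724) = 93573/(-1/216 - 1*2724) = 93573/(-1/216 - 2724) = 93573/(-588385/216) = 93573*(-216/588385) = -20211768/588385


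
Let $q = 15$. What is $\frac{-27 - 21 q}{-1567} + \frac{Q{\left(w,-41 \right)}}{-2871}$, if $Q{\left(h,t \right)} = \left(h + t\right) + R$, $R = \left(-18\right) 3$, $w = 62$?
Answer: $\frac{31321}{136329} \approx 0.22975$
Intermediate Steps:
$R = -54$
$Q{\left(h,t \right)} = -54 + h + t$ ($Q{\left(h,t \right)} = \left(h + t\right) - 54 = -54 + h + t$)
$\frac{-27 - 21 q}{-1567} + \frac{Q{\left(w,-41 \right)}}{-2871} = \frac{-27 - 315}{-1567} + \frac{-54 + 62 - 41}{-2871} = \left(-27 - 315\right) \left(- \frac{1}{1567}\right) - - \frac{1}{87} = \left(-342\right) \left(- \frac{1}{1567}\right) + \frac{1}{87} = \frac{342}{1567} + \frac{1}{87} = \frac{31321}{136329}$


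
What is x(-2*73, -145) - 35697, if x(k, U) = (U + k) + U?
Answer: -36133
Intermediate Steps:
x(k, U) = k + 2*U
x(-2*73, -145) - 35697 = (-2*73 + 2*(-145)) - 35697 = (-146 - 290) - 35697 = -436 - 35697 = -36133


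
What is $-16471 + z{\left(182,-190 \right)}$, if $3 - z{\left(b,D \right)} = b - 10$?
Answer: $-16640$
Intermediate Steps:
$z{\left(b,D \right)} = 13 - b$ ($z{\left(b,D \right)} = 3 - \left(b - 10\right) = 3 - \left(-10 + b\right) = 13 - b$)
$-16471 + z{\left(182,-190 \right)} = -16471 + \left(13 - 182\right) = -16471 - 169 = -16640$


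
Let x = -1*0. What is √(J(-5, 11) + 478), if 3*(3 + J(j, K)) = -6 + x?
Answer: √473 ≈ 21.749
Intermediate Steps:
x = 0
J(j, K) = -5 (J(j, K) = -3 + (-6 + 0)/3 = -3 + (⅓)*(-6) = -3 - 2 = -5)
√(J(-5, 11) + 478) = √(-5 + 478) = √473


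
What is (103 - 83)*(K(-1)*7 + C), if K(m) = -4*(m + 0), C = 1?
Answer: 580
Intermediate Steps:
K(m) = -4*m
(103 - 83)*(K(-1)*7 + C) = (103 - 83)*(-4*(-1)*7 + 1) = 20*(4*7 + 1) = 20*(28 + 1) = 20*29 = 580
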